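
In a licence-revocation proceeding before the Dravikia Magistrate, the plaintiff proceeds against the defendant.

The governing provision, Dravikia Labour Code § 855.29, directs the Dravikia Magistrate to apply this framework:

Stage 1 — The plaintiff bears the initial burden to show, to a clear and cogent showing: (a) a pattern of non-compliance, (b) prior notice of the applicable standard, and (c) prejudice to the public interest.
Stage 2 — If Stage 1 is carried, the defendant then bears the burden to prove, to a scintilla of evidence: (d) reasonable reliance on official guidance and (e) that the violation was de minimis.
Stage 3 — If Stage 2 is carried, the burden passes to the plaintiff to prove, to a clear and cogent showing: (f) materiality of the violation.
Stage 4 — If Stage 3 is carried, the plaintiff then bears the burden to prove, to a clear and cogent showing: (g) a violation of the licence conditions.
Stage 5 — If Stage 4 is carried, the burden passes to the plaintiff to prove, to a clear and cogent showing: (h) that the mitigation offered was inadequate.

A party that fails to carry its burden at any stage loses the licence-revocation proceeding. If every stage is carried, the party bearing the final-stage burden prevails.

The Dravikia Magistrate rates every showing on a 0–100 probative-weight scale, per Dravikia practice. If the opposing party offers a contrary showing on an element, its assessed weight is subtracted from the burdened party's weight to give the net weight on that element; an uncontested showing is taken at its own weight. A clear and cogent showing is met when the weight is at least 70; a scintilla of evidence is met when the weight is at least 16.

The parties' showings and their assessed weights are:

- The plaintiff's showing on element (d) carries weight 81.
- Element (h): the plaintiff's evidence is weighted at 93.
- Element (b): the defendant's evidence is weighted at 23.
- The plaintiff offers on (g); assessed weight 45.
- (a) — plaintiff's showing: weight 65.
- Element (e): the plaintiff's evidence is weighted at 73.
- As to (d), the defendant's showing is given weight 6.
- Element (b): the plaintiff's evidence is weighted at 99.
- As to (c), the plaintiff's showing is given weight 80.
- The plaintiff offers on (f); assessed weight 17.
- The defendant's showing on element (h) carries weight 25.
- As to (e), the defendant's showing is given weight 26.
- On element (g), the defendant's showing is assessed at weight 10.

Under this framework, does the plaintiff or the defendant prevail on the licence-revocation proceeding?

defendant

Stage 1 — burden on plaintiff; standard: a clear and cogent showing (weight is at least 70).
    (a): 65 < 70 [not met]
    (b): 99 − 23 = 76 ≥ 70 [met]
    (c): 80 ≥ 70 [met]
  Stage 1 not carried; the plaintiff fails its burden.
So the defendant prevails.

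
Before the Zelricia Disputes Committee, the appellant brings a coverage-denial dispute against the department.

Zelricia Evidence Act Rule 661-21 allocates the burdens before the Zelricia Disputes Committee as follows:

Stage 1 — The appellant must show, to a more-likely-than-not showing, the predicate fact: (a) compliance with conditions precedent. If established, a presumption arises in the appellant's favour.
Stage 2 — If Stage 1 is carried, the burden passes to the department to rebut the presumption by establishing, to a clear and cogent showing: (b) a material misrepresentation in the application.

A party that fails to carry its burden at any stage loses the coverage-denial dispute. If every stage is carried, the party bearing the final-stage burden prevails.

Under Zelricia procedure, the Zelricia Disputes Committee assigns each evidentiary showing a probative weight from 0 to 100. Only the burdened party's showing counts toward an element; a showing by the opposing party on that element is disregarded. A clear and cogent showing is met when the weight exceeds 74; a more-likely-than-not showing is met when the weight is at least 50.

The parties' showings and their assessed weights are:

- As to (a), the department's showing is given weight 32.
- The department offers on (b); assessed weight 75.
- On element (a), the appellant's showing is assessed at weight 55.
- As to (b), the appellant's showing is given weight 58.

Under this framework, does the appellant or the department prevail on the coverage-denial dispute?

department

At Stage 1 the appellant must meet a more-likely-than-not showing (weight is at least 50): on (a) the weight is 55 (the department's 32 is given no effect), ≥ 50, so (a) meets the standard.
  The appellant carries Stage 1; the department now bears the burden.
At Stage 2 the department must meet a clear and cogent showing (weight exceeds 74): on (b) the weight is 75 (the appellant's 58 is given no effect), which does exceed 74, so (b) meets the standard.
  Stage 2 carried; the final stage is satisfied.
With every stage satisfied, the department prevails.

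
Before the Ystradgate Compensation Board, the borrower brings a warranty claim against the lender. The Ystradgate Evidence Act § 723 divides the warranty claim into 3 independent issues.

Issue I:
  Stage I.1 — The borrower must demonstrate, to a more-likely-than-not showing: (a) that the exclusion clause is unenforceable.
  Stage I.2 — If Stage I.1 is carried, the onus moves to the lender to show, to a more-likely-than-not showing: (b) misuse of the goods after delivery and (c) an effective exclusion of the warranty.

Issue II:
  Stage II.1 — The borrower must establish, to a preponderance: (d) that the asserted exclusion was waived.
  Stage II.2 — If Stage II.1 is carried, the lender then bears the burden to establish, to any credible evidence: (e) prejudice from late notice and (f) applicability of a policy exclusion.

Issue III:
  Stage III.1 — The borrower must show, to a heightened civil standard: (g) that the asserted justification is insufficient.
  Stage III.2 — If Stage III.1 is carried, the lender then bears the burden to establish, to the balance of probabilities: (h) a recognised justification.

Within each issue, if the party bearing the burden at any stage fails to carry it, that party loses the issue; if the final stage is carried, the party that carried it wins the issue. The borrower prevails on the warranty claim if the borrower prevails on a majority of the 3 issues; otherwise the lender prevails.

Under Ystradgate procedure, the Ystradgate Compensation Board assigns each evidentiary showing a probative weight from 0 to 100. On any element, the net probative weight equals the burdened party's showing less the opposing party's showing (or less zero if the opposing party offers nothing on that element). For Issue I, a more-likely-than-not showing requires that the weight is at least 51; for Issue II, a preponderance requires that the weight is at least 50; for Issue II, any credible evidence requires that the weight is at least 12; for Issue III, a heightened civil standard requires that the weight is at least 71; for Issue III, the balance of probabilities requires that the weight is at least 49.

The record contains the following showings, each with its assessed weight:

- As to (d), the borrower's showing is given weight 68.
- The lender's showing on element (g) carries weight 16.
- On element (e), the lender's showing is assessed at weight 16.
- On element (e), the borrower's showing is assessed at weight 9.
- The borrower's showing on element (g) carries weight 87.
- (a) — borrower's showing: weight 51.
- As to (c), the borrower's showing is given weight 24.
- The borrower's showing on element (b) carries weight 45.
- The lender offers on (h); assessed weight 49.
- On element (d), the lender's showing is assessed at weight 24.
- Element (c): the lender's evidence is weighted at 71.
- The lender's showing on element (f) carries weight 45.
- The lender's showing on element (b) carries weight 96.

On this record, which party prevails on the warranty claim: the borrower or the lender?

lender

— Issue I —
Stage I.1 (borrower, a more-likely-than-not showing, weight is at least 51): (a) 51 ≥ 51 — meets.
  All elements met. The burden passes to the lender.
Stage I.2 (lender, a more-likely-than-not showing, weight is at least 51): (b) net 96−45=51 ≥ 51 — meets; (c) net 71−24=47 < 51 — fails.
  Not every element is met, so the lender fails to carry Stage I.2.
So the borrower prevails on this issue.
— Issue II —
Stage II.1 — burden on borrower; standard: a preponderance (weight is at least 50).
    (d): 68 − 24 = 44 < 50 [not met]
  Not every element is met, so the borrower fails to carry Stage II.1.
The lender prevails on this issue.
— Issue III —
Stage III.1 (borrower, a heightened civil standard, weight is at least 71): (g) net 87−16=71 ≥ 71 — meets.
  Stage III.1 carried; the burden shifts to the lender.
Stage III.2 (lender, the balance of probabilities, weight is at least 49): (h) 49 ≥ 49 — meets.
  Stage III.2 carried; the final stage is satisfied.
All stages carried — the lender prevails on this issue.
Per-issue: Issue I → borrower; Issue II → lender; Issue III → lender. The borrower must prevail on a majority of issues; overall, the lender prevails.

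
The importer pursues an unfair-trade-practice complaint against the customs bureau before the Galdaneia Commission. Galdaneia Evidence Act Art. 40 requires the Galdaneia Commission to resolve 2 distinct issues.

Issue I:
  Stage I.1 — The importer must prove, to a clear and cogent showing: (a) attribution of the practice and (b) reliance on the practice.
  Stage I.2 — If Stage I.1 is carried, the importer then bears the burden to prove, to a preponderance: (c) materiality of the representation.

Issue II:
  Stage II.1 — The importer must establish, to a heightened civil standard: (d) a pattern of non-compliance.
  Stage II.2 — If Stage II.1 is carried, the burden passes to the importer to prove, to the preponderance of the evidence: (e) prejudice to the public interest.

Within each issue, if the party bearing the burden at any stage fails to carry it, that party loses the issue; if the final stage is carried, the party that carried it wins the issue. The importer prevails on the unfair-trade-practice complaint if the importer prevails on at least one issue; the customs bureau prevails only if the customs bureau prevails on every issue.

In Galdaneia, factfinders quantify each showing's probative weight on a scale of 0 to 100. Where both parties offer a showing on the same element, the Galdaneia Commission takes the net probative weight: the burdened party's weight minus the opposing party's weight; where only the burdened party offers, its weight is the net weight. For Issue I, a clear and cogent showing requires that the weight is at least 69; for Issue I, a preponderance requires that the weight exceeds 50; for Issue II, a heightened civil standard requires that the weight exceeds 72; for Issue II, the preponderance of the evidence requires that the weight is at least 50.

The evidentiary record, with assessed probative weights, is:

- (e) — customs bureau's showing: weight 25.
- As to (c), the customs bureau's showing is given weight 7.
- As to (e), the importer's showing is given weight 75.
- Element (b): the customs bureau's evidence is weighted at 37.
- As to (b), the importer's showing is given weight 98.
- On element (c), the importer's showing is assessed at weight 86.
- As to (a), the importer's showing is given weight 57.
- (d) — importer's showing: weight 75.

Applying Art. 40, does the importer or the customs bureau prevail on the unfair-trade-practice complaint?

importer

— Issue I —
Stage I.1 (importer, a clear and cogent showing, weight is at least 69): (a) 57 < 69 — fails; (b) net 98−37=61 < 69 — fails.
  Not every element is met, so the importer fails to carry Stage I.1.
So the customs bureau prevails on this issue.
— Issue II —
At Stage II.1 the importer must meet a heightened civil standard (weight exceeds 72): on (d) the weight is 75, which does exceed 72, so (d) meets the standard.
  Stage II.1 carried; the burden remains with the importer.
At Stage II.2 the importer must meet the preponderance of the evidence (weight is at least 50): on (e) the weight is 75 less the opposing 25 gives net 50, which does reach 50, so (e) meets the standard.
  All elements met at the final stage.
With every stage satisfied, the importer prevails on this issue.
Per-issue: Issue I → customs bureau; Issue II → importer. The importer must prevail on at least one issue; overall, the importer prevails.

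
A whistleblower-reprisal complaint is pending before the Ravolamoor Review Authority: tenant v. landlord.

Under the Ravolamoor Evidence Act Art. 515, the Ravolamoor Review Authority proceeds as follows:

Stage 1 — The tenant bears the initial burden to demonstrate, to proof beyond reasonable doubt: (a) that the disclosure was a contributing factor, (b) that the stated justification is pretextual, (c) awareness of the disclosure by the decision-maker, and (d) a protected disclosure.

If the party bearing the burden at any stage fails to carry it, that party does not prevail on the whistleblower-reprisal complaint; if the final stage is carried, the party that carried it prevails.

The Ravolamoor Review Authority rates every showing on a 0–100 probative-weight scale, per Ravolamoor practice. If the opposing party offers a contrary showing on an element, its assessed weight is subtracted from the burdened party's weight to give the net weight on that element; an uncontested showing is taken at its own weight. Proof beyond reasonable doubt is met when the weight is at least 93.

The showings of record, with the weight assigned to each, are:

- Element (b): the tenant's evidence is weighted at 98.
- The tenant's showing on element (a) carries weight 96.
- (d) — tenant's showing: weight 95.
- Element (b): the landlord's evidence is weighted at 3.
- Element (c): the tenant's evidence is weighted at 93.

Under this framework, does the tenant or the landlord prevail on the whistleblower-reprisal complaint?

tenant

Stage 1 — burden on tenant; standard: proof beyond reasonable doubt (weight is at least 93).
    (a): 96 ≥ 93 [met]
    (b): 98 − 3 = 95 ≥ 93 [met]
    (c): 93 ≥ 93 [met]
    (d): 95 ≥ 93 [met]
  All elements met at the final stage.
All stages carried — the tenant prevails.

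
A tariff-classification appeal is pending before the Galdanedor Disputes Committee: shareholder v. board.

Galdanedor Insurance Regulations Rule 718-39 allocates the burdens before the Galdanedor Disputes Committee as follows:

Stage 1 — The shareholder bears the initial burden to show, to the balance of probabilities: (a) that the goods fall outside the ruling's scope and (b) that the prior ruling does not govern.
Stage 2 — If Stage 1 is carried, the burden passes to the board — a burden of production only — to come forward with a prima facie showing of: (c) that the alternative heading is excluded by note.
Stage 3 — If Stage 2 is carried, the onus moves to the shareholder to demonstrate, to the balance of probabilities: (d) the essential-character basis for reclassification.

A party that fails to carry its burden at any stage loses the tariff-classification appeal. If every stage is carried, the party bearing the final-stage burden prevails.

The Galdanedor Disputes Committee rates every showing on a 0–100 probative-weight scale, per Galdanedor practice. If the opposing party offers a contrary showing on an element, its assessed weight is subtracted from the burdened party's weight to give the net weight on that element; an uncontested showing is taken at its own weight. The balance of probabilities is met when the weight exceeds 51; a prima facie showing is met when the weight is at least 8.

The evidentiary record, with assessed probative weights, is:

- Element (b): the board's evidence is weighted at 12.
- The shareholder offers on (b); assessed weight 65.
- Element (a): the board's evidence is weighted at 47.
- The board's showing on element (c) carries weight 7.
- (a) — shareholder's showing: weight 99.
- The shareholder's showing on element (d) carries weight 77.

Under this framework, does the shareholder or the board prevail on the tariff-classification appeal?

At Stage 1 the shareholder must meet the balance of probabilities (weight exceeds 51): on (a) the weight is 99 less the opposing 47 gives net 52, which does exceed 51, so (a) meets the standard; on (b) the weight is 65 less the opposing 12 gives net 53, which does exceed 51, so (b) meets the standard.
  The shareholder carries Stage 1; the board now bears the burden.
At Stage 2 the board must meet a prima facie showing (weight is at least 8): on (c) the weight is 7, < 8, so (c) does not meet the standard.
  Not every element is met, so the board fails to carry Stage 2.
So the shareholder prevails.

shareholder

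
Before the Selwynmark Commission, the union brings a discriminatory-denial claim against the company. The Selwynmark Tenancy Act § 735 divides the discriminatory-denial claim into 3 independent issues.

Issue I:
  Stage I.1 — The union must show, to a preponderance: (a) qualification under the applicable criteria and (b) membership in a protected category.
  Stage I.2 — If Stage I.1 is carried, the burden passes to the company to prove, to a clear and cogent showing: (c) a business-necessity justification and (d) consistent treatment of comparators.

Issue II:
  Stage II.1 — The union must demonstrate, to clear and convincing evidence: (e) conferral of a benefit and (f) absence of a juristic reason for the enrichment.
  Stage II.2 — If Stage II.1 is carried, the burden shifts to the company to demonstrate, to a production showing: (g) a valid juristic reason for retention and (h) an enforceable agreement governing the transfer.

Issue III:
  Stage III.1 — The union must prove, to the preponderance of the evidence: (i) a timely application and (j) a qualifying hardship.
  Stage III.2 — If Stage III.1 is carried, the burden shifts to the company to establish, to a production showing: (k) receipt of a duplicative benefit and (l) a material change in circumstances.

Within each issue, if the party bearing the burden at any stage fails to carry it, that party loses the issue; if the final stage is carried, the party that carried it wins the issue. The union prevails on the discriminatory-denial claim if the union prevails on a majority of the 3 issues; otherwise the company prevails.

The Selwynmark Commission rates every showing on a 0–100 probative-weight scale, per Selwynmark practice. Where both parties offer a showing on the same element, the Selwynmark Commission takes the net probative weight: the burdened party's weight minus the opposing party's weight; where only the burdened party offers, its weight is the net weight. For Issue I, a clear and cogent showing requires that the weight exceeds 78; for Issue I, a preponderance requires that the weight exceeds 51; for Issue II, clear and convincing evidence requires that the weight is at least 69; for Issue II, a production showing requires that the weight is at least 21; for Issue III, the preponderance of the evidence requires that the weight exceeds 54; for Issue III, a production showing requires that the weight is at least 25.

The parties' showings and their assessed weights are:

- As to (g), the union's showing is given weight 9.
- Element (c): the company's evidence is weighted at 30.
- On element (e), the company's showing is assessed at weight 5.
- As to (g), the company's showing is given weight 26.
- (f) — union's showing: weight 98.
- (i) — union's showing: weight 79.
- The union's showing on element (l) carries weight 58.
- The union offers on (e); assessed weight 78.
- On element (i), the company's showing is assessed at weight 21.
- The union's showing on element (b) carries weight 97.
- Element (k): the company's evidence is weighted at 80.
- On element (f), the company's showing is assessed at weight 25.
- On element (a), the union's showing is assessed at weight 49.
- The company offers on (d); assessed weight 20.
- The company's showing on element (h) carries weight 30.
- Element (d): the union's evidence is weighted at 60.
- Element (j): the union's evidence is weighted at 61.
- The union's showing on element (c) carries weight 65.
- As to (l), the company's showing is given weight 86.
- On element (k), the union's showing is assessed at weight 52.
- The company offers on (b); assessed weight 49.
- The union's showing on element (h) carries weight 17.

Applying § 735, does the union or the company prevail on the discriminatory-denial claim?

— Issue I —
Stage I.1 (union, a preponderance, weight exceeds 51): (a) 49 ≤ 51 — fails; (b) net 97−49=48 ≤ 51 — fails.
  Not every element is met, so the union fails to carry Stage I.1.
The company prevails on this issue.
— Issue II —
At Stage II.1 the union must meet clear and convincing evidence (weight is at least 69): on (e) the weight is 78 less the opposing 5 gives net 73, ≥ 69, so (e) meets the standard; on (f) the weight is 98 less the opposing 25 gives net 73, which does reach 69, so (f) meets the standard.
  The union carries Stage II.1; the company now bears the burden.
At Stage II.2 the company must meet a production showing (weight is at least 21): on (g) the weight is 26 less the opposing 9 gives net 17, which does not reach 21, so (g) does not meet the standard; on (h) the weight is 30 less the opposing 17 gives net 13, which does not reach 21, so (h) does not meet the standard.
  Not every element is met, so the company fails to carry Stage II.2.
The analysis ends at Stage II.2; the union prevails on this issue.
— Issue III —
Stage III.1 (union, the preponderance of the evidence, weight exceeds 54): (i) net 79−21=58 > 54 — meets; (j) 61 > 54 — meets.
  Stage III.1 is satisfied; the onus moves to the company.
Stage III.2 (company, a production showing, weight is at least 25): (k) net 80−52=28 ≥ 25 — meets; (l) net 86−58=28 ≥ 25 — meets.
  The company carries the last stage.
All stages carried — the company prevails on this issue.
Per-issue: Issue I → company; Issue II → union; Issue III → company. The union must prevail on a majority of issues; overall, the company prevails.

company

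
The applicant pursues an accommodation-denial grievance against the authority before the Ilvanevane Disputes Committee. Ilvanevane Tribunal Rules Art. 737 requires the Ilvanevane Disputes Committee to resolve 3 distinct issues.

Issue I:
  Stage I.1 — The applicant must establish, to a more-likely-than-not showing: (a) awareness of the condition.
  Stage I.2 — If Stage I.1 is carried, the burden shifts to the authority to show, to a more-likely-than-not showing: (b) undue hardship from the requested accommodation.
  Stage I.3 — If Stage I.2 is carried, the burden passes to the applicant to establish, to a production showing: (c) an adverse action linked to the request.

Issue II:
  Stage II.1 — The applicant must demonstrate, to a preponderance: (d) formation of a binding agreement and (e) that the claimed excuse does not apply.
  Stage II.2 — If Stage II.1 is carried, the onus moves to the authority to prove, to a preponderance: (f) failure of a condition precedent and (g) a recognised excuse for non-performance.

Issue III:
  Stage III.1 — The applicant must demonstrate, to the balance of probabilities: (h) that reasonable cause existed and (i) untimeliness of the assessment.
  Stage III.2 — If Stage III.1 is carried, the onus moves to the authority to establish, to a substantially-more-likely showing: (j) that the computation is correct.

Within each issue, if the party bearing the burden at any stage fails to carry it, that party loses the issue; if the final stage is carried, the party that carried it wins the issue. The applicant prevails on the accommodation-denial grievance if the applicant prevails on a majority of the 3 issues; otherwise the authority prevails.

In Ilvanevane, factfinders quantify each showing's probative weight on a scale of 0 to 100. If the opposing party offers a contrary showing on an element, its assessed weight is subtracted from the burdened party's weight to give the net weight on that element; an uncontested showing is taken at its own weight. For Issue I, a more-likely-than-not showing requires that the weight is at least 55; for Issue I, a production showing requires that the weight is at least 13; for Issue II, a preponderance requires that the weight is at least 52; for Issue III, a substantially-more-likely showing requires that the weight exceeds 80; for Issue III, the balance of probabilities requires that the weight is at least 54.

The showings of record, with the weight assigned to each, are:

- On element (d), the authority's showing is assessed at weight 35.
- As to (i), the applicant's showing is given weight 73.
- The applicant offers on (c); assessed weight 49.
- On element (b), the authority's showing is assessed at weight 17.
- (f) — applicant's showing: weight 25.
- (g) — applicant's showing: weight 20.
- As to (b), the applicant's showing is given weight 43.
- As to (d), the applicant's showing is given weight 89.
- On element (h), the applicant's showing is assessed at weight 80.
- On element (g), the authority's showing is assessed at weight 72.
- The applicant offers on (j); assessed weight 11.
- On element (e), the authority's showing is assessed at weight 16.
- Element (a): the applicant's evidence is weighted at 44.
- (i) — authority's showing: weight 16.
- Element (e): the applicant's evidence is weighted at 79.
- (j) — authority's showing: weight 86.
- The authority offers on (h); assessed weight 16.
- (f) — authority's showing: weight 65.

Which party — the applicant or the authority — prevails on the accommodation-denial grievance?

— Issue I —
Stage I.1 (applicant, a more-likely-than-not showing, weight is at least 55): (a) 44 < 55 — fails.
  Not every element is met, so the applicant fails to carry Stage I.1.
The authority prevails on this issue.
— Issue II —
At Stage II.1 the applicant must meet a preponderance (weight is at least 52): on (d) the weight is 89 less the opposing 35 gives net 54, which does reach 52, so (d) meets the standard; on (e) the weight is 79 less the opposing 16 gives net 63, ≥ 52, so (e) meets the standard.
  All elements met. The burden passes to the authority.
At Stage II.2 the authority must meet a preponderance (weight is at least 52): on (f) the weight is 65 less the opposing 25 gives net 40, < 52, so (f) does not meet the standard; on (g) the weight is 72 less the opposing 20 gives net 52, ≥ 52, so (g) meets the standard.
  Not every element is met, so the authority fails to carry Stage II.2.
So the applicant prevails on this issue.
— Issue III —
Stage III.1 (applicant, the balance of probabilities, weight is at least 54): (h) net 80−16=64 ≥ 54 — meets; (i) net 73−16=57 ≥ 54 — meets.
  The applicant carries Stage III.1; the authority now bears the burden.
Stage III.2 (authority, a substantially-more-likely showing, weight exceeds 80): (j) net 86−11=75 ≤ 80 — fails.
  Stage III.2 not carried; the authority fails its burden.
So the applicant prevails on this issue.
Per-issue: Issue I → authority; Issue II → applicant; Issue III → applicant. The applicant must prevail on a majority of issues; overall, the applicant prevails.

applicant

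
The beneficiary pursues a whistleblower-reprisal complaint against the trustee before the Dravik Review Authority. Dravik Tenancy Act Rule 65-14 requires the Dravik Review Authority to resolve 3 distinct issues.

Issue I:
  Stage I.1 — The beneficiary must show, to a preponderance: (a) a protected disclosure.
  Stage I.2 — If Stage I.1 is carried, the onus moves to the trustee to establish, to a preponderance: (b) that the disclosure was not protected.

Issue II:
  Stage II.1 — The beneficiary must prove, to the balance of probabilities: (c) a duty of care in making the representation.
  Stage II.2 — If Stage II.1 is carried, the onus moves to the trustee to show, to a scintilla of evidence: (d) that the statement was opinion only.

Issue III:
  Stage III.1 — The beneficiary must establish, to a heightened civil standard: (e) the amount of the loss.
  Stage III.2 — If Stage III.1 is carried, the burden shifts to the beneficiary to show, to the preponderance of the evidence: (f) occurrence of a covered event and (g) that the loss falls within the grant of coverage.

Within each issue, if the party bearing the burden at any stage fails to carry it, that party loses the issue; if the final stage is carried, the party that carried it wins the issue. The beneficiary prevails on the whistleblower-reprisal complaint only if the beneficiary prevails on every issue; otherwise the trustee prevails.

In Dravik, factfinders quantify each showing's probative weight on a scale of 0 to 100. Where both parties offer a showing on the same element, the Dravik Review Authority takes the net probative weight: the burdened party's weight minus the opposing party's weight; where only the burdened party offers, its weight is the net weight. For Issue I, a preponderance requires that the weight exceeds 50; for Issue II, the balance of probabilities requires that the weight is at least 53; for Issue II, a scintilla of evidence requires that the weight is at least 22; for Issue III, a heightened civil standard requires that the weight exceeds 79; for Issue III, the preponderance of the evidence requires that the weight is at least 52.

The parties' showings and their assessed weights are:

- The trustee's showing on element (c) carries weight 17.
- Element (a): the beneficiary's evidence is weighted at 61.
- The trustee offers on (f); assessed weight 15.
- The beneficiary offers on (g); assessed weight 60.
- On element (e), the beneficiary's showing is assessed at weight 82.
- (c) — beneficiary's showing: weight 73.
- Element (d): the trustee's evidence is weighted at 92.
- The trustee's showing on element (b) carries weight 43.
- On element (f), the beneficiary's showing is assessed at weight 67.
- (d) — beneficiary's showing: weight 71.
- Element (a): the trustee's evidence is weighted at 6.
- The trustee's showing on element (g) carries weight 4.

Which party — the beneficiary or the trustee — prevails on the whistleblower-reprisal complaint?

— Issue I —
At Stage I.1 the beneficiary must meet a preponderance (weight exceeds 50): on (a) the weight is 61 less the opposing 6 gives net 55, > 50, so (a) meets the standard.
  The beneficiary carries Stage I.1; the trustee now bears the burden.
At Stage I.2 the trustee must meet a preponderance (weight exceeds 50): on (b) the weight is 43, which does not exceed 50, so (b) does not meet the standard.
  Stage I.2 not carried; the trustee fails its burden.
The analysis ends at Stage I.2; the beneficiary prevails on this issue.
— Issue II —
Stage II.1 — burden on beneficiary; standard: the balance of probabilities (weight is at least 53).
    (c): 73 − 17 = 56 ≥ 53 [met]
  The beneficiary carries Stage II.1; the trustee now bears the burden.
Stage II.2 — burden on trustee; standard: a scintilla of evidence (weight is at least 22).
    (d): 92 − 71 = 21 < 22 [not met]
  The trustee does not carry Stage II.2.
So the beneficiary prevails on this issue.
— Issue III —
At Stage III.1 the beneficiary must meet a heightened civil standard (weight exceeds 79): on (e) the weight is 82, > 79, so (e) meets the standard.
  Stage III.1 is satisfied; the beneficiary continues to bear the burden.
At Stage III.2 the beneficiary must meet the preponderance of the evidence (weight is at least 52): on (f) the weight is 67 less the opposing 15 gives net 52, which does reach 52, so (f) meets the standard; on (g) the weight is 60 less the opposing 4 gives net 56, which does reach 52, so (g) meets the standard.
  The beneficiary carries the last stage.
Every stage carried; the beneficiary prevails on this issue.
Per-issue: Issue I → beneficiary; Issue II → beneficiary; Issue III → beneficiary. The beneficiary must prevail on every issue; overall, the beneficiary prevails.

beneficiary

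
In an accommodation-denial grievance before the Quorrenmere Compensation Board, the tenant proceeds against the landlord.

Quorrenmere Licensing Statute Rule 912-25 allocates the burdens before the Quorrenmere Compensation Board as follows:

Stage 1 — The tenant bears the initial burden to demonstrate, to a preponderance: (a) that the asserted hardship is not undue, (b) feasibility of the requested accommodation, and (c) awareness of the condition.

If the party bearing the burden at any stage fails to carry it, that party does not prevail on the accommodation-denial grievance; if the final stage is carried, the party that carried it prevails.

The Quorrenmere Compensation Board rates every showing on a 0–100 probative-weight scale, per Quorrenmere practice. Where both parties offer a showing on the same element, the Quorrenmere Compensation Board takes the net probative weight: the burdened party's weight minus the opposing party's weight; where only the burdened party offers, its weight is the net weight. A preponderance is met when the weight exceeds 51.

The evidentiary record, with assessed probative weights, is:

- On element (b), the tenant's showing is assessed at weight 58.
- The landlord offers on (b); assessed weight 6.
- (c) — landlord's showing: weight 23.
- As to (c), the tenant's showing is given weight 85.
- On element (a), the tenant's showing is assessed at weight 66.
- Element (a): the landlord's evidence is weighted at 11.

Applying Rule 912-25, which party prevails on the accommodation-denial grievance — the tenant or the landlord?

tenant

Stage 1 (tenant, a preponderance, weight exceeds 51): (a) net 66−11=55 > 51 — meets; (b) net 58−6=52 > 51 — meets; (c) net 85−23=62 > 51 — meets.
  The tenant carries the last stage.
All stages carried — the tenant prevails.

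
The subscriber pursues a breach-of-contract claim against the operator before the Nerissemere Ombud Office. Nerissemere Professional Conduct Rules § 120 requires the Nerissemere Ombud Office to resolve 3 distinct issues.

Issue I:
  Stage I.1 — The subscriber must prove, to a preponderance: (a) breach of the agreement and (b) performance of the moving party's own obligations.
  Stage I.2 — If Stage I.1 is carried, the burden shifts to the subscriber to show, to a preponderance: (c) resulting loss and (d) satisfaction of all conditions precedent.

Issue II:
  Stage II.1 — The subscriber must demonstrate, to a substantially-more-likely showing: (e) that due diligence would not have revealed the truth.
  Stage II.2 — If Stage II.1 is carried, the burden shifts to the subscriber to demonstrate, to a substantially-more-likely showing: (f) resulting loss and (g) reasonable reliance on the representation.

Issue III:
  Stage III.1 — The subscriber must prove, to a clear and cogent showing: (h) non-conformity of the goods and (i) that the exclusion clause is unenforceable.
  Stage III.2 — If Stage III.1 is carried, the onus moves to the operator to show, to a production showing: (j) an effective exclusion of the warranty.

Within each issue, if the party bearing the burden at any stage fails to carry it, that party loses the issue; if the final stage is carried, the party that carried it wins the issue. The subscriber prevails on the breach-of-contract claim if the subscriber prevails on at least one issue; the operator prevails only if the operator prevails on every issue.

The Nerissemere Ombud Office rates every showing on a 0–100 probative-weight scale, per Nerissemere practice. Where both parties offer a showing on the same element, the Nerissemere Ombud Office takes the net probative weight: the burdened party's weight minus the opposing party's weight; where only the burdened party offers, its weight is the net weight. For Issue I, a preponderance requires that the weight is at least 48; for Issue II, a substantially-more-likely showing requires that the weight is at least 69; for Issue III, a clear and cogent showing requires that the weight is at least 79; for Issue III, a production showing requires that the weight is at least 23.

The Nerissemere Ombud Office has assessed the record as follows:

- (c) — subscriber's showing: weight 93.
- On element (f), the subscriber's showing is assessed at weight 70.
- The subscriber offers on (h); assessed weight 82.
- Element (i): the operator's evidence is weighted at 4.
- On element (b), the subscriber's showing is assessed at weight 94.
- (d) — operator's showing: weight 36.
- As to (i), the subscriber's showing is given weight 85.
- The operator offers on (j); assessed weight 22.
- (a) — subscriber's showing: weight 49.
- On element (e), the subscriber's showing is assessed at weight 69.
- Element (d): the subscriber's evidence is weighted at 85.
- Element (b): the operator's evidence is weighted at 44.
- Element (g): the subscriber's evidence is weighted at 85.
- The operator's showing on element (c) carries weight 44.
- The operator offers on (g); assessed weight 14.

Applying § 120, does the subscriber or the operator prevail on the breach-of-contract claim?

subscriber

— Issue I —
Stage I.1 (subscriber, a preponderance, weight is at least 48): (a) 49 ≥ 48 — meets; (b) net 94−44=50 ≥ 48 — meets.
  Stage I.1 is satisfied; the subscriber continues to bear the burden.
Stage I.2 (subscriber, a preponderance, weight is at least 48): (c) net 93−44=49 ≥ 48 — meets; (d) net 85−36=49 ≥ 48 — meets.
  The subscriber carries the last stage.
With every stage satisfied, the subscriber prevails on this issue.
— Issue II —
Stage II.1 (subscriber, a substantially-more-likely showing, weight is at least 69): (e) 69 ≥ 69 — meets.
  All elements met. The subscriber retains the burden for Stage II.2.
Stage II.2 (subscriber, a substantially-more-likely showing, weight is at least 69): (f) 70 ≥ 69 — meets; (g) net 85−14=71 ≥ 69 — meets.
  The subscriber carries the last stage.
Every stage carried; the subscriber prevails on this issue.
— Issue III —
Stage III.1 (subscriber, a clear and cogent showing, weight is at least 79): (h) 82 ≥ 79 — meets; (i) net 85−4=81 ≥ 79 — meets.
  Stage III.1 carried; the burden shifts to the operator.
Stage III.2 (operator, a production showing, weight is at least 23): (j) 22 < 23 — fails.
  The operator does not carry Stage III.2.
So the subscriber prevails on this issue.
Per-issue: Issue I → subscriber; Issue II → subscriber; Issue III → subscriber. The subscriber must prevail on at least one issue; overall, the subscriber prevails.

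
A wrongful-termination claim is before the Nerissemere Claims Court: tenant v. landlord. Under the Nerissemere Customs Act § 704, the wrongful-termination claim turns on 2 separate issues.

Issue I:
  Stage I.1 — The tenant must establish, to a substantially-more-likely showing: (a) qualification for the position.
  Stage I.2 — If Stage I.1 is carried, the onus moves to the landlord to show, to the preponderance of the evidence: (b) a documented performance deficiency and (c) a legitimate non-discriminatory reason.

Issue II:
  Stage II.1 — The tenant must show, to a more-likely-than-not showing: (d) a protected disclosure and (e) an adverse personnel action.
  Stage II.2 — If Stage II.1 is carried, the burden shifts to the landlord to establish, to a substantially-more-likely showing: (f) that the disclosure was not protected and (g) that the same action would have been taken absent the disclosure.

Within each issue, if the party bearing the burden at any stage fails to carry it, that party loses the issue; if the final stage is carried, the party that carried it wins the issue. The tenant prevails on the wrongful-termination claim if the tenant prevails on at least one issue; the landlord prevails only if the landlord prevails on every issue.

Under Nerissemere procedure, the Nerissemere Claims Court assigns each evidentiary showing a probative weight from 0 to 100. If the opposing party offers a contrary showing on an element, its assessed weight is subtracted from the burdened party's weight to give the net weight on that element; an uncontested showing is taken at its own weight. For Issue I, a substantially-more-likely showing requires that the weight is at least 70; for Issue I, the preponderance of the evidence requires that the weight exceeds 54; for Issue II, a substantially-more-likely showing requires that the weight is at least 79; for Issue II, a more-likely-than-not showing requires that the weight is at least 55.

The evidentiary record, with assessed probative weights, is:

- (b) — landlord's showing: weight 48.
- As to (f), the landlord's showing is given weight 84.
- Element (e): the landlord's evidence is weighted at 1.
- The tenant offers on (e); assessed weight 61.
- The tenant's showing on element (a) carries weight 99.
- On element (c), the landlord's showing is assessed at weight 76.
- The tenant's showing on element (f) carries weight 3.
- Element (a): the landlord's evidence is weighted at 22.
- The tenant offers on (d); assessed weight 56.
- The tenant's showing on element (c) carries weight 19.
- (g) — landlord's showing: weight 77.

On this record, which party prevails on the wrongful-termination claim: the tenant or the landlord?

tenant

— Issue I —
Stage I.1 (tenant, a substantially-more-likely showing, weight is at least 70): (a) net 99−22=77 ≥ 70 — meets.
  Stage I.1 is satisfied; the onus moves to the landlord.
Stage I.2 (landlord, the preponderance of the evidence, weight exceeds 54): (b) 48 ≤ 54 — fails; (c) net 76−19=57 > 54 — meets.
  Not every element is met, so the landlord fails to carry Stage I.2.
The tenant prevails on this issue.
— Issue II —
Stage II.1 (tenant, a more-likely-than-not showing, weight is at least 55): (d) 56 ≥ 55 — meets; (e) net 61−1=60 ≥ 55 — meets.
  The tenant carries Stage II.1; the landlord now bears the burden.
Stage II.2 (landlord, a substantially-more-likely showing, weight is at least 79): (f) net 84−3=81 ≥ 79 — meets; (g) 77 < 79 — fails.
  Not every element is met, so the landlord fails to carry Stage II.2.
So the tenant prevails on this issue.
Per-issue: Issue I → tenant; Issue II → tenant. The tenant must prevail on at least one issue; overall, the tenant prevails.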